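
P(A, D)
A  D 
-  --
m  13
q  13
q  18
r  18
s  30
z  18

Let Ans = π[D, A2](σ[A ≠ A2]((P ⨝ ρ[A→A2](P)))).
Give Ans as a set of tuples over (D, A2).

ρ[A→A2]: schema becomes (A2, D); tuples unchanged.
Joining P and ρ[A→A2](P) on D yields {(m, 13, m), (m, 13, q), (q, 13, m), (q, 13, q), (q, 18, q), (q, 18, r), (q, 18, z), (r, 18, q), (r, 18, r), (r, 18, z), (s, 30, s), (z, 18, q), (z, 18, r), (z, 18, z)}.
σ[A ≠ A2]: keep tuples satisfying A ≠ A2 → {(m, 13, q), (q, 13, m), (q, 18, r), (q, 18, z), (r, 18, q), (r, 18, z), (z, 18, q), (z, 18, r)}
π[D, A2]: project onto (D, A2) (3 duplicate(s) eliminated) → {(13, m), (13, q), (18, q), (18, r), (18, z)}

{(13, m), (13, q), (18, q), (18, r), (18, z)}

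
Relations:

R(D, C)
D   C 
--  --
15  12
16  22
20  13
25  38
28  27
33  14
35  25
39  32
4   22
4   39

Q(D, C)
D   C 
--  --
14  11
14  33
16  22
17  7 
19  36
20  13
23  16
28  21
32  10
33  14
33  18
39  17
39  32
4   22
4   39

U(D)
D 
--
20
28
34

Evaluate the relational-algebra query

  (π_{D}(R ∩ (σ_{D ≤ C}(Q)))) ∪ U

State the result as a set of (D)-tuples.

{16, 20, 28, 34, 4}

Apply σ_{D ≤ C}; surviving tuples: {(14, 33), (16, 22), (19, 36), (4, 22), (4, 39)}
Taking the intersection: {(16, 22), (4, 22), (4, 39)}
Projecting to D (1 duplicate(s) eliminated): {16, 4}
Taking the union: {16, 20, 28, 34, 4}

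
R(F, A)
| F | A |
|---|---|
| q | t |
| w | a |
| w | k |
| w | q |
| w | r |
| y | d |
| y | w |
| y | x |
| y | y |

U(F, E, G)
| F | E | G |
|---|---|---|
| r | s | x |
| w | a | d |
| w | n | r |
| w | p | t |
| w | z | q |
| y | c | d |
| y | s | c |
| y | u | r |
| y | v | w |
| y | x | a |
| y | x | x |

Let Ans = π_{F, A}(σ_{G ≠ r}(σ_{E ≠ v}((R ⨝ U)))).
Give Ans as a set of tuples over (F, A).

{(w, a), (w, k), (w, q), (w, r), (y, d), (y, w), (y, x), (y, y)}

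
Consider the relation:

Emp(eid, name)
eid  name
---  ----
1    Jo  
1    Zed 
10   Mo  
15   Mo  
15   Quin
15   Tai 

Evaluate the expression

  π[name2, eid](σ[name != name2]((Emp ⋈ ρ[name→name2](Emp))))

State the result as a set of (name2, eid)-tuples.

ρ[name→name2]: schema becomes (eid, name2); tuples unchanged.
Emp ⋈ ρ[name→name2](Emp) (natural join on eid): {(1, Jo, Jo), (1, Jo, Zed), (1, Zed, Jo), (1, Zed, Zed), (10, Mo, Mo), (15, Mo, Mo), (15, Mo, Quin), (15, Mo, Tai), (15, Quin, Mo), (15, Quin, Quin), (15, Quin, Tai), (15, Tai, Mo), (15, Tai, Quin), (15, Tai, Tai)}
Selection name != name2: {(1, Jo, Zed), (1, Zed, Jo), (15, Mo, Quin), (15, Mo, Tai), (15, Quin, Mo), (15, Quin, Tai), (15, Tai, Mo), (15, Tai, Quin)}
Projecting to name2, eid (3 duplicate(s) eliminated): {(Jo, 1), (Mo, 15), (Quin, 15), (Tai, 15), (Zed, 1)}

{(Jo, 1), (Mo, 15), (Quin, 15), (Tai, 15), (Zed, 1)}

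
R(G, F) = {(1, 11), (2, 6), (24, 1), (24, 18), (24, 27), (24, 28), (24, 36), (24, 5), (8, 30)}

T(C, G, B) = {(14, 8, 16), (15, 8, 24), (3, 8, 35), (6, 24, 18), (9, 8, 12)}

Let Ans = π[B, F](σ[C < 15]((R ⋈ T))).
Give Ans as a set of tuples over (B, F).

R ⋈ T (natural join on G): {(24, 1, 6, 18), (24, 18, 6, 18), (24, 27, 6, 18), (24, 28, 6, 18), (24, 36, 6, 18), (24, 5, 6, 18), (8, 30, 14, 16), (8, 30, 15, 24), (8, 30, 3, 35), (8, 30, 9, 12)}
Apply σ_{C < 15}; surviving tuples: {(24, 1, 6, 18), (24, 18, 6, 18), (24, 27, 6, 18), (24, 28, 6, 18), (24, 36, 6, 18), (24, 5, 6, 18), (8, 30, 14, 16), (8, 30, 3, 35), (8, 30, 9, 12)}
π[B, F]: project onto (B, F) → {(12, 30), (16, 30), (18, 1), (18, 18), (18, 27), (18, 28), (18, 36), (18, 5), (35, 30)}

{(12, 30), (16, 30), (18, 1), (18, 18), (18, 27), (18, 28), (18, 36), (18, 5), (35, 30)}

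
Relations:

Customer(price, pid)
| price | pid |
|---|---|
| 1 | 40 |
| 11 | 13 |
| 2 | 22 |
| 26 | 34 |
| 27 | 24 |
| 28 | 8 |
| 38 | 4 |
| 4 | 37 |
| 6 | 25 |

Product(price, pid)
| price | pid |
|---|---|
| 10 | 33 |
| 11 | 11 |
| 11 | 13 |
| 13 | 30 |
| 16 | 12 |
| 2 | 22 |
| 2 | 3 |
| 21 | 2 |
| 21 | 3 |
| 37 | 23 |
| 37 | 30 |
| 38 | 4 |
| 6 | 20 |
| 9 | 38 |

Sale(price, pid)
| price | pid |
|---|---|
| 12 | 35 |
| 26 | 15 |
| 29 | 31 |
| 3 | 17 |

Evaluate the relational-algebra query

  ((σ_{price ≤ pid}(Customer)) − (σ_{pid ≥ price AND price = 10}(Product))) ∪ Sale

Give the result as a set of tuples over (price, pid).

{(1, 40), (11, 13), (12, 35), (2, 22), (26, 15), (26, 34), (29, 31), (3, 17), (4, 37), (6, 25)}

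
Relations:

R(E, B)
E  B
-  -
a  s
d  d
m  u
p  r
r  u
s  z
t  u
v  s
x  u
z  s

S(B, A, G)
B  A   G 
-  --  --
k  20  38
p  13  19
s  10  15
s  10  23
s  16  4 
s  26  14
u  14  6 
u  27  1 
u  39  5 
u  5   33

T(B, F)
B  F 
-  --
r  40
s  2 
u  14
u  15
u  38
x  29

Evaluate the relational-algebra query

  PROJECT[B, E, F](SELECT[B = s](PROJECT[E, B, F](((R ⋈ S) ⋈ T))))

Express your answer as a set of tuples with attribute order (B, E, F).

{(s, a, 2), (s, v, 2), (s, z, 2)}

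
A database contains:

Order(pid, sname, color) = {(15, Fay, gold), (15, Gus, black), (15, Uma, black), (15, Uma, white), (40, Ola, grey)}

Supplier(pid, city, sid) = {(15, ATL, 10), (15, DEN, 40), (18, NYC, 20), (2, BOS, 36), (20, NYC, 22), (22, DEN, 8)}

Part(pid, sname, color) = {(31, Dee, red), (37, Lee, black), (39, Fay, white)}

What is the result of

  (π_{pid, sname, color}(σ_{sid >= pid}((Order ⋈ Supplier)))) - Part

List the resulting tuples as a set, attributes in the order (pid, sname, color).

Order ⋈ Supplier (natural join on pid): {(15, Fay, gold, ATL, 10), (15, Fay, gold, DEN, 40), (15, Gus, black, ATL, 10), (15, Gus, black, DEN, 40), (15, Uma, black, ATL, 10), (15, Uma, black, DEN, 40), (15, Uma, white, ATL, 10), (15, Uma, white, DEN, 40)}
Filtering on sid >= pid leaves {(15, Fay, gold, DEN, 40), (15, Gus, black, DEN, 40), (15, Uma, black, DEN, 40), (15, Uma, white, DEN, 40)}.
π[pid, sname, color]: project onto (pid, sname, color) → {(15, Fay, gold), (15, Gus, black), (15, Uma, black), (15, Uma, white)}
Taking the difference: {(15, Fay, gold), (15, Gus, black), (15, Uma, black), (15, Uma, white)}

{(15, Fay, gold), (15, Gus, black), (15, Uma, black), (15, Uma, white)}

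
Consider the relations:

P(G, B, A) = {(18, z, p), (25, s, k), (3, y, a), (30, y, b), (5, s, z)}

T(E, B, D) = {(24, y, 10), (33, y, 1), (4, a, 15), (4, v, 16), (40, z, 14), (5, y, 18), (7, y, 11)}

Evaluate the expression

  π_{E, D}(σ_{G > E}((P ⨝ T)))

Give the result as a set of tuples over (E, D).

Joining P and T on B yields {(18, z, p, 40, 14), (3, y, a, 24, 10), (3, y, a, 33, 1), (3, y, a, 5, 18), (3, y, a, 7, 11), (30, y, b, 24, 10), (30, y, b, 33, 1), (30, y, b, 5, 18), (30, y, b, 7, 11)}.
Apply σ_{G > E}; surviving tuples: {(30, y, b, 24, 10), (30, y, b, 5, 18), (30, y, b, 7, 11)}
π_{E, D} gives {(24, 10), (5, 18), (7, 11)}.

{(24, 10), (5, 18), (7, 11)}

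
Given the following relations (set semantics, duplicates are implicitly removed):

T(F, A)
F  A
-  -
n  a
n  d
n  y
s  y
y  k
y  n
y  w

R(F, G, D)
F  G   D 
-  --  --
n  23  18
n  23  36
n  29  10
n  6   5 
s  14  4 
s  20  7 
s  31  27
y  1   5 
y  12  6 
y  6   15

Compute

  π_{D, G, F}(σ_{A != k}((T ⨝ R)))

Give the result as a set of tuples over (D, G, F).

{(10, 29, n), (15, 6, y), (18, 23, n), (27, 31, s), (36, 23, n), (4, 14, s), (5, 1, y), (5, 6, n), (6, 12, y), (7, 20, s)}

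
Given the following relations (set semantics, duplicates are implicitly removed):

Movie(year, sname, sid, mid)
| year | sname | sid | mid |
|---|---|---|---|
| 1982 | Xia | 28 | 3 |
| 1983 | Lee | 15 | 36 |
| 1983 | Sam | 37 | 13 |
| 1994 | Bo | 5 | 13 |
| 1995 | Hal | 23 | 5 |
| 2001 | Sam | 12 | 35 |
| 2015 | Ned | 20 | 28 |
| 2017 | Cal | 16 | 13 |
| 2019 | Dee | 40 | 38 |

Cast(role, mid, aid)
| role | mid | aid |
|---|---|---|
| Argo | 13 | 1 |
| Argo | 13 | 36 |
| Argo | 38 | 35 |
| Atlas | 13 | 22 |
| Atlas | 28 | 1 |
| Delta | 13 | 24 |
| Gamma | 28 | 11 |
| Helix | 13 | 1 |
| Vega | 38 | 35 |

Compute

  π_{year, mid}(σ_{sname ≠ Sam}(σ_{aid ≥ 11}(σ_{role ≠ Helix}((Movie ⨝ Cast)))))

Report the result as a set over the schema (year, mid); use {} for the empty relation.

{(1994, 13), (2015, 28), (2017, 13), (2019, 38)}

Joining Movie and Cast on mid yields {(1983, Sam, 37, 13, Argo, 1), (1983, Sam, 37, 13, Argo, 36), (1983, Sam, 37, 13, Atlas, 22), (1983, Sam, 37, 13, Delta, 24), (1983, Sam, 37, 13, Helix, 1), (1994, Bo, 5, 13, Argo, 1), (1994, Bo, 5, 13, Argo, 36), (1994, Bo, 5, 13, Atlas, 22), (1994, Bo, 5, 13, Delta, 24), (1994, Bo, 5, 13, Helix, 1), (2015, Ned, 20, 28, Atlas, 1), (2015, Ned, 20, 28, Gamma, 11), (2017, Cal, 16, 13, Argo, 1), (2017, Cal, 16, 13, Argo, 36), (2017, Cal, 16, 13, Atlas, 22), (2017, Cal, 16, 13, Delta, 24), (2017, Cal, 16, 13, Helix, 1), (2019, Dee, 40, 38, Argo, 35), (2019, Dee, 40, 38, Vega, 35)}.
σ[role ≠ Helix]: keep tuples satisfying role ≠ Helix → {(1983, Sam, 37, 13, Argo, 1), (1983, Sam, 37, 13, Argo, 36), (1983, Sam, 37, 13, Atlas, 22), (1983, Sam, 37, 13, Delta, 24), (1994, Bo, 5, 13, Argo, 1), (1994, Bo, 5, 13, Argo, 36), (1994, Bo, 5, 13, Atlas, 22), (1994, Bo, 5, 13, Delta, 24), (2015, Ned, 20, 28, Atlas, 1), (2015, Ned, 20, 28, Gamma, 11), (2017, Cal, 16, 13, Argo, 1), (2017, Cal, 16, 13, Argo, 36), (2017, Cal, 16, 13, Atlas, 22), (2017, Cal, 16, 13, Delta, 24), (2019, Dee, 40, 38, Argo, 35), (2019, Dee, 40, 38, Vega, 35)}
σ[aid ≥ 11]: keep tuples satisfying aid ≥ 11 → {(1983, Sam, 37, 13, Argo, 36), (1983, Sam, 37, 13, Atlas, 22), (1983, Sam, 37, 13, Delta, 24), (1994, Bo, 5, 13, Argo, 36), (1994, Bo, 5, 13, Atlas, 22), (1994, Bo, 5, 13, Delta, 24), (2015, Ned, 20, 28, Gamma, 11), (2017, Cal, 16, 13, Argo, 36), (2017, Cal, 16, 13, Atlas, 22), (2017, Cal, 16, 13, Delta, 24), (2019, Dee, 40, 38, Argo, 35), (2019, Dee, 40, 38, Vega, 35)}
σ[sname ≠ Sam]: keep tuples satisfying sname ≠ Sam → {(1994, Bo, 5, 13, Argo, 36), (1994, Bo, 5, 13, Atlas, 22), (1994, Bo, 5, 13, Delta, 24), (2015, Ned, 20, 28, Gamma, 11), (2017, Cal, 16, 13, Argo, 36), (2017, Cal, 16, 13, Atlas, 22), (2017, Cal, 16, 13, Delta, 24), (2019, Dee, 40, 38, Argo, 35), (2019, Dee, 40, 38, Vega, 35)}
Keep only column(s) year, mid (5 duplicate(s) eliminated): {(1994, 13), (2015, 28), (2017, 13), (2019, 38)}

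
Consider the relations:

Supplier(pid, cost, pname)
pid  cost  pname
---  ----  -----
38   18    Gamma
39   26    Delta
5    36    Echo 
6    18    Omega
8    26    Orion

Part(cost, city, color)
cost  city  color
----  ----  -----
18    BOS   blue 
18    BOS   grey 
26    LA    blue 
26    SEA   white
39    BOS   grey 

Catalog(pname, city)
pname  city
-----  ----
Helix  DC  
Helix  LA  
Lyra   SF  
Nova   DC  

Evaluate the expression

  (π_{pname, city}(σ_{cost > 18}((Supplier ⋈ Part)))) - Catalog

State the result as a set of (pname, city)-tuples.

Supplier ⋈ Part (natural join on cost): {(38, 18, Gamma, BOS, blue), (38, 18, Gamma, BOS, grey), (39, 26, Delta, LA, blue), (39, 26, Delta, SEA, white), (6, 18, Omega, BOS, blue), (6, 18, Omega, BOS, grey), (8, 26, Orion, LA, blue), (8, 26, Orion, SEA, white)}
Selection cost > 18: {(39, 26, Delta, LA, blue), (39, 26, Delta, SEA, white), (8, 26, Orion, LA, blue), (8, 26, Orion, SEA, white)}
π[pname, city]: project onto (pname, city) → {(Delta, LA), (Delta, SEA), (Orion, LA), (Orion, SEA)}
Taking the difference: {(Delta, LA), (Delta, SEA), (Orion, LA), (Orion, SEA)}

{(Delta, LA), (Delta, SEA), (Orion, LA), (Orion, SEA)}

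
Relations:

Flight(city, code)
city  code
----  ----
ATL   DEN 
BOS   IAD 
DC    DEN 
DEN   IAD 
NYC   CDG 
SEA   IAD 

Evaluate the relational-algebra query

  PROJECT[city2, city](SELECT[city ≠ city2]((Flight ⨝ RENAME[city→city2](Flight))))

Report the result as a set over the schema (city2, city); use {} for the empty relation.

ρ[city→city2]: schema becomes (city2, code); tuples unchanged.
Natural join on code: {(ATL, DEN, ATL), (ATL, DEN, DC), (BOS, IAD, BOS), (BOS, IAD, DEN), (BOS, IAD, SEA), (DC, DEN, ATL), (DC, DEN, DC), (DEN, IAD, BOS), (DEN, IAD, DEN), (DEN, IAD, SEA), (NYC, CDG, NYC), (SEA, IAD, BOS), (SEA, IAD, DEN), (SEA, IAD, SEA)}
Selection city ≠ city2: {(ATL, DEN, DC), (BOS, IAD, DEN), (BOS, IAD, SEA), (DC, DEN, ATL), (DEN, IAD, BOS), (DEN, IAD, SEA), (SEA, IAD, BOS), (SEA, IAD, DEN)}
π[city2, city]: project onto (city2, city) → {(ATL, DC), (BOS, DEN), (BOS, SEA), (DC, ATL), (DEN, BOS), (DEN, SEA), (SEA, BOS), (SEA, DEN)}

{(ATL, DC), (BOS, DEN), (BOS, SEA), (DC, ATL), (DEN, BOS), (DEN, SEA), (SEA, BOS), (SEA, DEN)}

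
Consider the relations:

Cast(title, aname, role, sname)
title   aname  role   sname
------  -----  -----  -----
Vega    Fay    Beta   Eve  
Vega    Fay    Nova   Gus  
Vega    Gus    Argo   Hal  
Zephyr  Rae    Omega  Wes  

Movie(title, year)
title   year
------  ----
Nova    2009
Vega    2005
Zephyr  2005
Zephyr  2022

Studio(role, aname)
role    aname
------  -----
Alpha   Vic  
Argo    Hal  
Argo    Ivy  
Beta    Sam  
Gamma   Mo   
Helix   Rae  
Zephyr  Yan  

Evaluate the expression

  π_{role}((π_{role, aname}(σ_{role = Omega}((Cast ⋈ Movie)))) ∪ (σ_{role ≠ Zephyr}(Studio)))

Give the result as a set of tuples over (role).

Cast ⋈ Movie (natural join on title): {(Vega, Fay, Beta, Eve, 2005), (Vega, Fay, Nova, Gus, 2005), (Vega, Gus, Argo, Hal, 2005), (Zephyr, Rae, Omega, Wes, 2005), (Zephyr, Rae, Omega, Wes, 2022)}
Filtering on role = Omega leaves {(Zephyr, Rae, Omega, Wes, 2005), (Zephyr, Rae, Omega, Wes, 2022)}.
Keep only column(s) role, aname (1 duplicate(s) eliminated): {(Omega, Rae)}
Filtering on role ≠ Zephyr leaves {(Alpha, Vic), (Argo, Hal), (Argo, Ivy), (Beta, Sam), (Gamma, Mo), (Helix, Rae)}.
Union: {(Omega, Rae)} with {(Alpha, Vic), (Argo, Hal), (Argo, Ivy), (Beta, Sam), (Gamma, Mo), (Helix, Rae)} → {(Alpha, Vic), (Argo, Hal), (Argo, Ivy), (Beta, Sam), (Gamma, Mo), (Helix, Rae), (Omega, Rae)}
Keep only column(s) role (1 duplicate(s) eliminated): {Alpha, Argo, Beta, Gamma, Helix, Omega}

{Alpha, Argo, Beta, Gamma, Helix, Omega}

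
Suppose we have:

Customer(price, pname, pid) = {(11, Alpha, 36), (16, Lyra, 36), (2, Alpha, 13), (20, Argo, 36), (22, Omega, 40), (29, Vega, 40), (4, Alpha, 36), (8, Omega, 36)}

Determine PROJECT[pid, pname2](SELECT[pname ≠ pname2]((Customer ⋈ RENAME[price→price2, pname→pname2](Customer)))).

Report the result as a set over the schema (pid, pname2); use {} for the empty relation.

ρ[price→price2, pname→pname2]: schema becomes (price2, pname2, pid); tuples unchanged.
Natural join on pid: {(11, Alpha, 36, 11, Alpha), (11, Alpha, 36, 16, Lyra), (11, Alpha, 36, 20, Argo), (11, Alpha, 36, 4, Alpha), (11, Alpha, 36, 8, Omega), (16, Lyra, 36, 11, Alpha), (16, Lyra, 36, 16, Lyra), (16, Lyra, 36, 20, Argo), (16, Lyra, 36, 4, Alpha), (16, Lyra, 36, 8, Omega), (2, Alpha, 13, 2, Alpha), (20, Argo, 36, 11, Alpha), (20, Argo, 36, 16, Lyra), (20, Argo, 36, 20, Argo), (20, Argo, 36, 4, Alpha), (20, Argo, 36, 8, Omega), (22, Omega, 40, 22, Omega), (22, Omega, 40, 29, Vega), (29, Vega, 40, 22, Omega), (29, Vega, 40, 29, Vega), (4, Alpha, 36, 11, Alpha), (4, Alpha, 36, 16, Lyra), (4, Alpha, 36, 20, Argo), (4, Alpha, 36, 4, Alpha), (4, Alpha, 36, 8, Omega), (8, Omega, 36, 11, Alpha), (8, Omega, 36, 16, Lyra), (8, Omega, 36, 20, Argo), (8, Omega, 36, 4, Alpha), (8, Omega, 36, 8, Omega)}
σ[pname ≠ pname2]: keep tuples satisfying pname ≠ pname2 → {(11, Alpha, 36, 16, Lyra), (11, Alpha, 36, 20, Argo), (11, Alpha, 36, 8, Omega), (16, Lyra, 36, 11, Alpha), (16, Lyra, 36, 20, Argo), (16, Lyra, 36, 4, Alpha), (16, Lyra, 36, 8, Omega), (20, Argo, 36, 11, Alpha), (20, Argo, 36, 16, Lyra), (20, Argo, 36, 4, Alpha), (20, Argo, 36, 8, Omega), (22, Omega, 40, 29, Vega), (29, Vega, 40, 22, Omega), (4, Alpha, 36, 16, Lyra), (4, Alpha, 36, 20, Argo), (4, Alpha, 36, 8, Omega), (8, Omega, 36, 11, Alpha), (8, Omega, 36, 16, Lyra), (8, Omega, 36, 20, Argo), (8, Omega, 36, 4, Alpha)}
π[pid, pname2]: project onto (pid, pname2) (14 duplicate(s) eliminated) → {(36, Alpha), (36, Argo), (36, Lyra), (36, Omega), (40, Omega), (40, Vega)}

{(36, Alpha), (36, Argo), (36, Lyra), (36, Omega), (40, Omega), (40, Vega)}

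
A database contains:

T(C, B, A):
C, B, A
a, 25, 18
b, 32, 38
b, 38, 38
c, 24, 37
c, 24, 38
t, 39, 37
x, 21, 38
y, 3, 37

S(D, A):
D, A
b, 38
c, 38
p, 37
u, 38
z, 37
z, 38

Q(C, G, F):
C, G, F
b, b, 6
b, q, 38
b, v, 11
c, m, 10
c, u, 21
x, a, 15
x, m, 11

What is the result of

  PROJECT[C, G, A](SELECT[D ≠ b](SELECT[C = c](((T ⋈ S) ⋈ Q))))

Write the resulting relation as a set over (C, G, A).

{(c, m, 37), (c, m, 38), (c, u, 37), (c, u, 38)}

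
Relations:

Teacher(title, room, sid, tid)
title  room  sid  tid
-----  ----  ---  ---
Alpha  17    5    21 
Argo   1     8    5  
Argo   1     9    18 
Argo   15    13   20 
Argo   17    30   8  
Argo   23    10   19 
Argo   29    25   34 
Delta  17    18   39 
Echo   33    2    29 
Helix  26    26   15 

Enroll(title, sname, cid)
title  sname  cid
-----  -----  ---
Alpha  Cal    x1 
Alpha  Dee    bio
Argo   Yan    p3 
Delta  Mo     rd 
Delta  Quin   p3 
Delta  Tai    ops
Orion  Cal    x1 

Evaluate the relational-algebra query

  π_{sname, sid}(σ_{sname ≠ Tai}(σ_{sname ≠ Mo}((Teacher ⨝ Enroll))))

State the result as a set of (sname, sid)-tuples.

{(Cal, 5), (Dee, 5), (Quin, 18), (Yan, 10), (Yan, 13), (Yan, 25), (Yan, 30), (Yan, 8), (Yan, 9)}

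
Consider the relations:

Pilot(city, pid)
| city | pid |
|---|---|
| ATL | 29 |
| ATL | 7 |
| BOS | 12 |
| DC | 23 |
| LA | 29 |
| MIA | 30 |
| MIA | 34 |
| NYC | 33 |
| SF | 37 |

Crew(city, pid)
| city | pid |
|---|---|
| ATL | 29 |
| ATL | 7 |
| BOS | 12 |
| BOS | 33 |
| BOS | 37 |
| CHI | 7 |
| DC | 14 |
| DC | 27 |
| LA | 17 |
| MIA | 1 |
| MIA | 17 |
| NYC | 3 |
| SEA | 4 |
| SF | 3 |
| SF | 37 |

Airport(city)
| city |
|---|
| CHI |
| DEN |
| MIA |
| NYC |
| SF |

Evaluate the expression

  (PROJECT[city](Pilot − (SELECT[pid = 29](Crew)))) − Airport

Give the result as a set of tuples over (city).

{ATL, BOS, DC, LA}

σ[pid = 29]: keep tuples satisfying pid = 29 → {(ATL, 29)}
Difference: {(ATL, 29), (ATL, 7), (BOS, 12), (DC, 23), (LA, 29), (MIA, 30), (MIA, 34), (NYC, 33), (SF, 37)} with {(ATL, 29)} → {(ATL, 7), (BOS, 12), (DC, 23), (LA, 29), (MIA, 30), (MIA, 34), (NYC, 33), (SF, 37)}
Keep only column(s) city (1 duplicate(s) eliminated): {ATL, BOS, DC, LA, MIA, NYC, SF}
Difference: {ATL, BOS, DC, LA, MIA, NYC, SF} with {CHI, DEN, MIA, NYC, SF} → {ATL, BOS, DC, LA}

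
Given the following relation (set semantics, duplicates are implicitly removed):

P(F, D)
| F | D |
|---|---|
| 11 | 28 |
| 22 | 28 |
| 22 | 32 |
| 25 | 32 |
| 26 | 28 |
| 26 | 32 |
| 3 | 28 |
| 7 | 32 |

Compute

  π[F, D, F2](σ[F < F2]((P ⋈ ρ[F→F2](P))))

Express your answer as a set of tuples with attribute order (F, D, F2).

{(11, 28, 22), (11, 28, 26), (22, 28, 26), (22, 32, 25), (22, 32, 26), (25, 32, 26), (3, 28, 11), (3, 28, 22), (3, 28, 26), (7, 32, 22), (7, 32, 25), (7, 32, 26)}

ρ[F→F2]: schema becomes (F2, D); tuples unchanged.
P ⋈ ρ[F→F2](P) (natural join on D): {(11, 28, 11), (11, 28, 22), (11, 28, 26), (11, 28, 3), (22, 28, 11), (22, 28, 22), (22, 28, 26), (22, 28, 3), (22, 32, 22), (22, 32, 25), (22, 32, 26), (22, 32, 7), (25, 32, 22), (25, 32, 25), (25, 32, 26), (25, 32, 7), (26, 28, 11), (26, 28, 22), (26, 28, 26), (26, 28, 3), (26, 32, 22), (26, 32, 25), (26, 32, 26), (26, 32, 7), (3, 28, 11), (3, 28, 22), (3, 28, 26), (3, 28, 3), (7, 32, 22), (7, 32, 25), (7, 32, 26), (7, 32, 7)}
Apply σ_{F < F2}; surviving tuples: {(11, 28, 22), (11, 28, 26), (22, 28, 26), (22, 32, 25), (22, 32, 26), (25, 32, 26), (3, 28, 11), (3, 28, 22), (3, 28, 26), (7, 32, 22), (7, 32, 25), (7, 32, 26)}
π[F, D, F2]: project onto (F, D, F2) → {(11, 28, 22), (11, 28, 26), (22, 28, 26), (22, 32, 25), (22, 32, 26), (25, 32, 26), (3, 28, 11), (3, 28, 22), (3, 28, 26), (7, 32, 22), (7, 32, 25), (7, 32, 26)}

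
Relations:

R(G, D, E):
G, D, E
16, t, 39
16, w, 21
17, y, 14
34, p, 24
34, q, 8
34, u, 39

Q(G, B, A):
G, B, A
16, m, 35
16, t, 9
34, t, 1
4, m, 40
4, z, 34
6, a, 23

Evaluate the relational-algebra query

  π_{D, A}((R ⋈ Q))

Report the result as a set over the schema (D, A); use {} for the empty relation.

Natural join on G: {(16, t, 39, m, 35), (16, t, 39, t, 9), (16, w, 21, m, 35), (16, w, 21, t, 9), (34, p, 24, t, 1), (34, q, 8, t, 1), (34, u, 39, t, 1)}
Keep only column(s) D, A: {(p, 1), (q, 1), (t, 35), (t, 9), (u, 1), (w, 35), (w, 9)}

{(p, 1), (q, 1), (t, 35), (t, 9), (u, 1), (w, 35), (w, 9)}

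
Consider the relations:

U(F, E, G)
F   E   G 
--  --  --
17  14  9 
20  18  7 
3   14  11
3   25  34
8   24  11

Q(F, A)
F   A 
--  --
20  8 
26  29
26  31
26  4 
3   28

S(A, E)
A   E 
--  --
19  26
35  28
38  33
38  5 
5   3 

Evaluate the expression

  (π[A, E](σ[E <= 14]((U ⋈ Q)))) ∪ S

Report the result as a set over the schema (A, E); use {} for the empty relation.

U ⋈ Q (natural join on F): {(20, 18, 7, 8), (3, 14, 11, 28), (3, 25, 34, 28)}
Selection E <= 14: {(3, 14, 11, 28)}
π_{A, E} gives {(28, 14)}.
Taking the union: {(19, 26), (28, 14), (35, 28), (38, 33), (38, 5), (5, 3)}

{(19, 26), (28, 14), (35, 28), (38, 33), (38, 5), (5, 3)}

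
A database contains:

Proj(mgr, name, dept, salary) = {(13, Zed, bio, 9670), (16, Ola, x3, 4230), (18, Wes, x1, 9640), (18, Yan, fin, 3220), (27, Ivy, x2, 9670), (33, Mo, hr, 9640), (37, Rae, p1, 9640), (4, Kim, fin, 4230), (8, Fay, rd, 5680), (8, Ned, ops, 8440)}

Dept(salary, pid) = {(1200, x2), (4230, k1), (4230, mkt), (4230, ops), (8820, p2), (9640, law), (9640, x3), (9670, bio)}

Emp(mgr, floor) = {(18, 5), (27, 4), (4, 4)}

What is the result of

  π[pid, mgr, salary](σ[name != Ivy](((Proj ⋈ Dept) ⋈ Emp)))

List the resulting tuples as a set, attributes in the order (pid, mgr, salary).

Joining Proj and Dept on salary yields {(13, Zed, bio, 9670, bio), (16, Ola, x3, 4230, k1), (16, Ola, x3, 4230, mkt), (16, Ola, x3, 4230, ops), (18, Wes, x1, 9640, law), (18, Wes, x1, 9640, x3), (27, Ivy, x2, 9670, bio), (33, Mo, hr, 9640, law), (33, Mo, hr, 9640, x3), (37, Rae, p1, 9640, law), (37, Rae, p1, 9640, x3), (4, Kim, fin, 4230, k1), (4, Kim, fin, 4230, mkt), (4, Kim, fin, 4230, ops)}.
Joining (Proj ⋈ Dept) and Emp on mgr yields {(18, Wes, x1, 9640, law, 5), (18, Wes, x1, 9640, x3, 5), (27, Ivy, x2, 9670, bio, 4), (4, Kim, fin, 4230, k1, 4), (4, Kim, fin, 4230, mkt, 4), (4, Kim, fin, 4230, ops, 4)}.
σ[name != Ivy]: keep tuples satisfying name != Ivy → {(18, Wes, x1, 9640, law, 5), (18, Wes, x1, 9640, x3, 5), (4, Kim, fin, 4230, k1, 4), (4, Kim, fin, 4230, mkt, 4), (4, Kim, fin, 4230, ops, 4)}
Projecting to pid, mgr, salary: {(k1, 4, 4230), (law, 18, 9640), (mkt, 4, 4230), (ops, 4, 4230), (x3, 18, 9640)}

{(k1, 4, 4230), (law, 18, 9640), (mkt, 4, 4230), (ops, 4, 4230), (x3, 18, 9640)}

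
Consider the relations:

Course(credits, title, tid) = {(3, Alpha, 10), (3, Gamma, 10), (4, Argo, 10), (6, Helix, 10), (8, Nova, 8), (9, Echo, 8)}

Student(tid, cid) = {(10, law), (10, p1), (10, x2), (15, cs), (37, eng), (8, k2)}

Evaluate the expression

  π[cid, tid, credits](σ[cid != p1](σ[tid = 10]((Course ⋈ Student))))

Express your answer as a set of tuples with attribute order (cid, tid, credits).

Joining Course and Student on tid yields {(3, Alpha, 10, law), (3, Alpha, 10, p1), (3, Alpha, 10, x2), (3, Gamma, 10, law), (3, Gamma, 10, p1), (3, Gamma, 10, x2), (4, Argo, 10, law), (4, Argo, 10, p1), (4, Argo, 10, x2), (6, Helix, 10, law), (6, Helix, 10, p1), (6, Helix, 10, x2), (8, Nova, 8, k2), (9, Echo, 8, k2)}.
Filtering on tid = 10 leaves {(3, Alpha, 10, law), (3, Alpha, 10, p1), (3, Alpha, 10, x2), (3, Gamma, 10, law), (3, Gamma, 10, p1), (3, Gamma, 10, x2), (4, Argo, 10, law), (4, Argo, 10, p1), (4, Argo, 10, x2), (6, Helix, 10, law), (6, Helix, 10, p1), (6, Helix, 10, x2)}.
Filtering on cid != p1 leaves {(3, Alpha, 10, law), (3, Alpha, 10, x2), (3, Gamma, 10, law), (3, Gamma, 10, x2), (4, Argo, 10, law), (4, Argo, 10, x2), (6, Helix, 10, law), (6, Helix, 10, x2)}.
Projecting to cid, tid, credits (2 duplicate(s) eliminated): {(law, 10, 3), (law, 10, 4), (law, 10, 6), (x2, 10, 3), (x2, 10, 4), (x2, 10, 6)}

{(law, 10, 3), (law, 10, 4), (law, 10, 6), (x2, 10, 3), (x2, 10, 4), (x2, 10, 6)}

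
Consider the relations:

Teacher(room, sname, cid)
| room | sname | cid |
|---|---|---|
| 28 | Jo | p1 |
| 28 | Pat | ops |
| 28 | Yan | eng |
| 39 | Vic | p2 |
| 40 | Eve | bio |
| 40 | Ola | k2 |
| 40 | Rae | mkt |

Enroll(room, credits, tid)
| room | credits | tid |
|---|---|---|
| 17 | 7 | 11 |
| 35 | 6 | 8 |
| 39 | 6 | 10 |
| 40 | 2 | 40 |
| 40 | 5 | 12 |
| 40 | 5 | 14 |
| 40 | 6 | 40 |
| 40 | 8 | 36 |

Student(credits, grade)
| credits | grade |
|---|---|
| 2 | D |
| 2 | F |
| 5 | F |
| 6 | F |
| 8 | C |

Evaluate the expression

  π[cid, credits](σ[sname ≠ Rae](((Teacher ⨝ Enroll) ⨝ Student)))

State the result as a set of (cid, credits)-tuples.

Natural join on room: {(39, Vic, p2, 6, 10), (40, Eve, bio, 2, 40), (40, Eve, bio, 5, 12), (40, Eve, bio, 5, 14), (40, Eve, bio, 6, 40), (40, Eve, bio, 8, 36), (40, Ola, k2, 2, 40), (40, Ola, k2, 5, 12), (40, Ola, k2, 5, 14), (40, Ola, k2, 6, 40), (40, Ola, k2, 8, 36), (40, Rae, mkt, 2, 40), (40, Rae, mkt, 5, 12), (40, Rae, mkt, 5, 14), (40, Rae, mkt, 6, 40), (40, Rae, mkt, 8, 36)}
Natural join on credits: {(39, Vic, p2, 6, 10, F), (40, Eve, bio, 2, 40, D), (40, Eve, bio, 2, 40, F), (40, Eve, bio, 5, 12, F), (40, Eve, bio, 5, 14, F), (40, Eve, bio, 6, 40, F), (40, Eve, bio, 8, 36, C), (40, Ola, k2, 2, 40, D), (40, Ola, k2, 2, 40, F), (40, Ola, k2, 5, 12, F), (40, Ola, k2, 5, 14, F), (40, Ola, k2, 6, 40, F), (40, Ola, k2, 8, 36, C), (40, Rae, mkt, 2, 40, D), (40, Rae, mkt, 2, 40, F), (40, Rae, mkt, 5, 12, F), (40, Rae, mkt, 5, 14, F), (40, Rae, mkt, 6, 40, F), (40, Rae, mkt, 8, 36, C)}
σ[sname ≠ Rae]: keep tuples satisfying sname ≠ Rae → {(39, Vic, p2, 6, 10, F), (40, Eve, bio, 2, 40, D), (40, Eve, bio, 2, 40, F), (40, Eve, bio, 5, 12, F), (40, Eve, bio, 5, 14, F), (40, Eve, bio, 6, 40, F), (40, Eve, bio, 8, 36, C), (40, Ola, k2, 2, 40, D), (40, Ola, k2, 2, 40, F), (40, Ola, k2, 5, 12, F), (40, Ola, k2, 5, 14, F), (40, Ola, k2, 6, 40, F), (40, Ola, k2, 8, 36, C)}
π_{cid, credits} gives {(bio, 2), (bio, 5), (bio, 6), (bio, 8), (k2, 2), (k2, 5), (k2, 6), (k2, 8), (p2, 6)} (4 duplicate(s) eliminated).

{(bio, 2), (bio, 5), (bio, 6), (bio, 8), (k2, 2), (k2, 5), (k2, 6), (k2, 8), (p2, 6)}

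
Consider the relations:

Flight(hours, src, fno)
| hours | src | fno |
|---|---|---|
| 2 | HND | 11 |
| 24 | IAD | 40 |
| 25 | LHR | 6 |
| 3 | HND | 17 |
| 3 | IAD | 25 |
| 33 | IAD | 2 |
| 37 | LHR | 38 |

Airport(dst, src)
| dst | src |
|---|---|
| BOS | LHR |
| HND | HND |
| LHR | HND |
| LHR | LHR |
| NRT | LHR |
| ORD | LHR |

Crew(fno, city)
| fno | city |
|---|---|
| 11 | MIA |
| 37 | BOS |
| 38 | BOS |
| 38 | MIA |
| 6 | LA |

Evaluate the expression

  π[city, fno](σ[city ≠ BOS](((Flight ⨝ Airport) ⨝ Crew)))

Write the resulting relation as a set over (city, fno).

{(LA, 6), (MIA, 11), (MIA, 38)}

Joining Flight and Airport on src yields {(2, HND, 11, HND), (2, HND, 11, LHR), (25, LHR, 6, BOS), (25, LHR, 6, LHR), (25, LHR, 6, NRT), (25, LHR, 6, ORD), (3, HND, 17, HND), (3, HND, 17, LHR), (37, LHR, 38, BOS), (37, LHR, 38, LHR), (37, LHR, 38, NRT), (37, LHR, 38, ORD)}.
Joining (Flight ⨝ Airport) and Crew on fno yields {(2, HND, 11, HND, MIA), (2, HND, 11, LHR, MIA), (25, LHR, 6, BOS, LA), (25, LHR, 6, LHR, LA), (25, LHR, 6, NRT, LA), (25, LHR, 6, ORD, LA), (37, LHR, 38, BOS, BOS), (37, LHR, 38, BOS, MIA), (37, LHR, 38, LHR, BOS), (37, LHR, 38, LHR, MIA), (37, LHR, 38, NRT, BOS), (37, LHR, 38, NRT, MIA), (37, LHR, 38, ORD, BOS), (37, LHR, 38, ORD, MIA)}.
σ[city ≠ BOS]: keep tuples satisfying city ≠ BOS → {(2, HND, 11, HND, MIA), (2, HND, 11, LHR, MIA), (25, LHR, 6, BOS, LA), (25, LHR, 6, LHR, LA), (25, LHR, 6, NRT, LA), (25, LHR, 6, ORD, LA), (37, LHR, 38, BOS, MIA), (37, LHR, 38, LHR, MIA), (37, LHR, 38, NRT, MIA), (37, LHR, 38, ORD, MIA)}
Keep only column(s) city, fno (7 duplicate(s) eliminated): {(LA, 6), (MIA, 11), (MIA, 38)}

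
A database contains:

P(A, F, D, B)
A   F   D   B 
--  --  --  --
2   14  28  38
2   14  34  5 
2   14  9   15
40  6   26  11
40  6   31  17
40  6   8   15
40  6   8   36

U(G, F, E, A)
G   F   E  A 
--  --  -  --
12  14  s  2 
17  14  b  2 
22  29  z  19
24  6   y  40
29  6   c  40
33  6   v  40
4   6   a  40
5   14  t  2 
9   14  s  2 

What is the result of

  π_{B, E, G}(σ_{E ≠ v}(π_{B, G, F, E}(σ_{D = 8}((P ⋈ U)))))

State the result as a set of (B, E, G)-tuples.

Joining P and U on A, F yields {(2, 14, 28, 38, 12, s), (2, 14, 28, 38, 17, b), (2, 14, 28, 38, 5, t), (2, 14, 28, 38, 9, s), (2, 14, 34, 5, 12, s), (2, 14, 34, 5, 17, b), (2, 14, 34, 5, 5, t), (2, 14, 34, 5, 9, s), (2, 14, 9, 15, 12, s), (2, 14, 9, 15, 17, b), (2, 14, 9, 15, 5, t), (2, 14, 9, 15, 9, s), (40, 6, 26, 11, 24, y), (40, 6, 26, 11, 29, c), (40, 6, 26, 11, 33, v), (40, 6, 26, 11, 4, a), (40, 6, 31, 17, 24, y), (40, 6, 31, 17, 29, c), (40, 6, 31, 17, 33, v), (40, 6, 31, 17, 4, a), (40, 6, 8, 15, 24, y), (40, 6, 8, 15, 29, c), (40, 6, 8, 15, 33, v), (40, 6, 8, 15, 4, a), (40, 6, 8, 36, 24, y), (40, 6, 8, 36, 29, c), (40, 6, 8, 36, 33, v), (40, 6, 8, 36, 4, a)}.
σ[D = 8]: keep tuples satisfying D = 8 → {(40, 6, 8, 15, 24, y), (40, 6, 8, 15, 29, c), (40, 6, 8, 15, 33, v), (40, 6, 8, 15, 4, a), (40, 6, 8, 36, 24, y), (40, 6, 8, 36, 29, c), (40, 6, 8, 36, 33, v), (40, 6, 8, 36, 4, a)}
Keep only column(s) B, G, F, E: {(15, 24, 6, y), (15, 29, 6, c), (15, 33, 6, v), (15, 4, 6, a), (36, 24, 6, y), (36, 29, 6, c), (36, 33, 6, v), (36, 4, 6, a)}
σ[E ≠ v]: keep tuples satisfying E ≠ v → {(15, 24, 6, y), (15, 29, 6, c), (15, 4, 6, a), (36, 24, 6, y), (36, 29, 6, c), (36, 4, 6, a)}
Keep only column(s) B, E, G: {(15, a, 4), (15, c, 29), (15, y, 24), (36, a, 4), (36, c, 29), (36, y, 24)}

{(15, a, 4), (15, c, 29), (15, y, 24), (36, a, 4), (36, c, 29), (36, y, 24)}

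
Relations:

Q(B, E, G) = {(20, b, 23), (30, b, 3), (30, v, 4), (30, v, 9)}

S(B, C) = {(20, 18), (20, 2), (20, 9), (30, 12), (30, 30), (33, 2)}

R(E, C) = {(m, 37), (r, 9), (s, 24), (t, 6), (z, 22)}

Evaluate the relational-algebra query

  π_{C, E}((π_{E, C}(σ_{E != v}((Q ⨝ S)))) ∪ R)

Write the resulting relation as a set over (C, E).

Joining Q and S on B yields {(20, b, 23, 18), (20, b, 23, 2), (20, b, 23, 9), (30, b, 3, 12), (30, b, 3, 30), (30, v, 4, 12), (30, v, 4, 30), (30, v, 9, 12), (30, v, 9, 30)}.
Filtering on E != v leaves {(20, b, 23, 18), (20, b, 23, 2), (20, b, 23, 9), (30, b, 3, 12), (30, b, 3, 30)}.
Keep only column(s) E, C: {(b, 12), (b, 18), (b, 2), (b, 30), (b, 9)}
Taking the union: {(b, 12), (b, 18), (b, 2), (b, 30), (b, 9), (m, 37), (r, 9), (s, 24), (t, 6), (z, 22)}
Keep only column(s) C, E: {(12, b), (18, b), (2, b), (22, z), (24, s), (30, b), (37, m), (6, t), (9, b), (9, r)}

{(12, b), (18, b), (2, b), (22, z), (24, s), (30, b), (37, m), (6, t), (9, b), (9, r)}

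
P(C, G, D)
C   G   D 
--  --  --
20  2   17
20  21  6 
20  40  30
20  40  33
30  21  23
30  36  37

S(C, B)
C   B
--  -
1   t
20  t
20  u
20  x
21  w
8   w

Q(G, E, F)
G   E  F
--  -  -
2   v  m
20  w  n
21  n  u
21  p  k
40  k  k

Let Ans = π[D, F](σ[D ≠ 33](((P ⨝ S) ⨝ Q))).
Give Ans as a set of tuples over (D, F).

{(17, m), (30, k), (6, k), (6, u)}

P ⋈ S (natural join on C): {(20, 2, 17, t), (20, 2, 17, u), (20, 2, 17, x), (20, 21, 6, t), (20, 21, 6, u), (20, 21, 6, x), (20, 40, 30, t), (20, 40, 30, u), (20, 40, 30, x), (20, 40, 33, t), (20, 40, 33, u), (20, 40, 33, x)}
(P ⨝ S) ⋈ Q (natural join on G): {(20, 2, 17, t, v, m), (20, 2, 17, u, v, m), (20, 2, 17, x, v, m), (20, 21, 6, t, n, u), (20, 21, 6, t, p, k), (20, 21, 6, u, n, u), (20, 21, 6, u, p, k), (20, 21, 6, x, n, u), (20, 21, 6, x, p, k), (20, 40, 30, t, k, k), (20, 40, 30, u, k, k), (20, 40, 30, x, k, k), (20, 40, 33, t, k, k), (20, 40, 33, u, k, k), (20, 40, 33, x, k, k)}
Apply σ_{D ≠ 33}; surviving tuples: {(20, 2, 17, t, v, m), (20, 2, 17, u, v, m), (20, 2, 17, x, v, m), (20, 21, 6, t, n, u), (20, 21, 6, t, p, k), (20, 21, 6, u, n, u), (20, 21, 6, u, p, k), (20, 21, 6, x, n, u), (20, 21, 6, x, p, k), (20, 40, 30, t, k, k), (20, 40, 30, u, k, k), (20, 40, 30, x, k, k)}
π[D, F]: project onto (D, F) (8 duplicate(s) eliminated) → {(17, m), (30, k), (6, k), (6, u)}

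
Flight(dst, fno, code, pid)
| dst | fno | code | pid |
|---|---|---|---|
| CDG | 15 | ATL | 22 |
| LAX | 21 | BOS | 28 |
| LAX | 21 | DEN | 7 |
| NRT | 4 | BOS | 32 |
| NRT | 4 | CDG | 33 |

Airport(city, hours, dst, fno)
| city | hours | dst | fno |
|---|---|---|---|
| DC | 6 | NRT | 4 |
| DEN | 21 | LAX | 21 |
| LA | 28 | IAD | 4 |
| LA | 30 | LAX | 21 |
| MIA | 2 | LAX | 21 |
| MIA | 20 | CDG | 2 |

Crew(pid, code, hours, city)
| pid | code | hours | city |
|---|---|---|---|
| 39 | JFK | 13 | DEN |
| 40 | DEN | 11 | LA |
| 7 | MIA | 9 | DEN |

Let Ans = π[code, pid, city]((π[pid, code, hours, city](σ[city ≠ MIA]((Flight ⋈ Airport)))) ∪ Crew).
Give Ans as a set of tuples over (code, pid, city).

{(BOS, 28, DEN), (BOS, 28, LA), (BOS, 32, DC), (CDG, 33, DC), (DEN, 40, LA), (DEN, 7, DEN), (DEN, 7, LA), (JFK, 39, DEN), (MIA, 7, DEN)}

Flight ⋈ Airport (natural join on dst, fno): {(LAX, 21, BOS, 28, DEN, 21), (LAX, 21, BOS, 28, LA, 30), (LAX, 21, BOS, 28, MIA, 2), (LAX, 21, DEN, 7, DEN, 21), (LAX, 21, DEN, 7, LA, 30), (LAX, 21, DEN, 7, MIA, 2), (NRT, 4, BOS, 32, DC, 6), (NRT, 4, CDG, 33, DC, 6)}
Filtering on city ≠ MIA leaves {(LAX, 21, BOS, 28, DEN, 21), (LAX, 21, BOS, 28, LA, 30), (LAX, 21, DEN, 7, DEN, 21), (LAX, 21, DEN, 7, LA, 30), (NRT, 4, BOS, 32, DC, 6), (NRT, 4, CDG, 33, DC, 6)}.
Projecting to pid, code, hours, city: {(28, BOS, 21, DEN), (28, BOS, 30, LA), (32, BOS, 6, DC), (33, CDG, 6, DC), (7, DEN, 21, DEN), (7, DEN, 30, LA)}
Taking the union: {(28, BOS, 21, DEN), (28, BOS, 30, LA), (32, BOS, 6, DC), (33, CDG, 6, DC), (39, JFK, 13, DEN), (40, DEN, 11, LA), (7, DEN, 21, DEN), (7, DEN, 30, LA), (7, MIA, 9, DEN)}
Projecting to code, pid, city: {(BOS, 28, DEN), (BOS, 28, LA), (BOS, 32, DC), (CDG, 33, DC), (DEN, 40, LA), (DEN, 7, DEN), (DEN, 7, LA), (JFK, 39, DEN), (MIA, 7, DEN)}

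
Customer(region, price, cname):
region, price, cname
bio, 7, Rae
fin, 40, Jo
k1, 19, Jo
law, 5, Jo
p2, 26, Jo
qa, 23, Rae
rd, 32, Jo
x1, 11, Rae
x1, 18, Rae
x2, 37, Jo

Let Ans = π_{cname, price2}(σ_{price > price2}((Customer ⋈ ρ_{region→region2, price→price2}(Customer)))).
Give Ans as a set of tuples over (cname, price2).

ρ[region→region2, price→price2]: schema becomes (region2, price2, cname); tuples unchanged.
Natural join on cname: {(bio, 7, Rae, bio, 7), (bio, 7, Rae, qa, 23), (bio, 7, Rae, x1, 11), (bio, 7, Rae, x1, 18), (fin, 40, Jo, fin, 40), (fin, 40, Jo, k1, 19), (fin, 40, Jo, law, 5), (fin, 40, Jo, p2, 26), (fin, 40, Jo, rd, 32), (fin, 40, Jo, x2, 37), (k1, 19, Jo, fin, 40), (k1, 19, Jo, k1, 19), (k1, 19, Jo, law, 5), (k1, 19, Jo, p2, 26), (k1, 19, Jo, rd, 32), (k1, 19, Jo, x2, 37), (law, 5, Jo, fin, 40), (law, 5, Jo, k1, 19), (law, 5, Jo, law, 5), (law, 5, Jo, p2, 26), (law, 5, Jo, rd, 32), (law, 5, Jo, x2, 37), (p2, 26, Jo, fin, 40), (p2, 26, Jo, k1, 19), (p2, 26, Jo, law, 5), (p2, 26, Jo, p2, 26), (p2, 26, Jo, rd, 32), (p2, 26, Jo, x2, 37), (qa, 23, Rae, bio, 7), (qa, 23, Rae, qa, 23), (qa, 23, Rae, x1, 11), (qa, 23, Rae, x1, 18), (rd, 32, Jo, fin, 40), (rd, 32, Jo, k1, 19), (rd, 32, Jo, law, 5), (rd, 32, Jo, p2, 26), (rd, 32, Jo, rd, 32), (rd, 32, Jo, x2, 37), (x1, 11, Rae, bio, 7), (x1, 11, Rae, qa, 23), (x1, 11, Rae, x1, 11), (x1, 11, Rae, x1, 18), (x1, 18, Rae, bio, 7), (x1, 18, Rae, qa, 23), (x1, 18, Rae, x1, 11), (x1, 18, Rae, x1, 18), (x2, 37, Jo, fin, 40), (x2, 37, Jo, k1, 19), (x2, 37, Jo, law, 5), (x2, 37, Jo, p2, 26), (x2, 37, Jo, rd, 32), (x2, 37, Jo, x2, 37)}
Filtering on price > price2 leaves {(fin, 40, Jo, k1, 19), (fin, 40, Jo, law, 5), (fin, 40, Jo, p2, 26), (fin, 40, Jo, rd, 32), (fin, 40, Jo, x2, 37), (k1, 19, Jo, law, 5), (p2, 26, Jo, k1, 19), (p2, 26, Jo, law, 5), (qa, 23, Rae, bio, 7), (qa, 23, Rae, x1, 11), (qa, 23, Rae, x1, 18), (rd, 32, Jo, k1, 19), (rd, 32, Jo, law, 5), (rd, 32, Jo, p2, 26), (x1, 11, Rae, bio, 7), (x1, 18, Rae, bio, 7), (x1, 18, Rae, x1, 11), (x2, 37, Jo, k1, 19), (x2, 37, Jo, law, 5), (x2, 37, Jo, p2, 26), (x2, 37, Jo, rd, 32)}.
Keep only column(s) cname, price2 (13 duplicate(s) eliminated): {(Jo, 19), (Jo, 26), (Jo, 32), (Jo, 37), (Jo, 5), (Rae, 11), (Rae, 18), (Rae, 7)}

{(Jo, 19), (Jo, 26), (Jo, 32), (Jo, 37), (Jo, 5), (Rae, 11), (Rae, 18), (Rae, 7)}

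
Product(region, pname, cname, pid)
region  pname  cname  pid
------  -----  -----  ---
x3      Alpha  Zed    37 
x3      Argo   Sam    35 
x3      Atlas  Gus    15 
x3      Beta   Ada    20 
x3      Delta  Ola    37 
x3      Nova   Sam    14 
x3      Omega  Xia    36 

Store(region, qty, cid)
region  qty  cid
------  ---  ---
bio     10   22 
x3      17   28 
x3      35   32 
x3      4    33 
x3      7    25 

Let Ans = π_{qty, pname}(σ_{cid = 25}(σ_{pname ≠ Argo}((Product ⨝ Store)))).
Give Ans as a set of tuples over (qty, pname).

{(7, Alpha), (7, Atlas), (7, Beta), (7, Delta), (7, Nova), (7, Omega)}

Natural join on region: {(x3, Alpha, Zed, 37, 17, 28), (x3, Alpha, Zed, 37, 35, 32), (x3, Alpha, Zed, 37, 4, 33), (x3, Alpha, Zed, 37, 7, 25), (x3, Argo, Sam, 35, 17, 28), (x3, Argo, Sam, 35, 35, 32), (x3, Argo, Sam, 35, 4, 33), (x3, Argo, Sam, 35, 7, 25), (x3, Atlas, Gus, 15, 17, 28), (x3, Atlas, Gus, 15, 35, 32), (x3, Atlas, Gus, 15, 4, 33), (x3, Atlas, Gus, 15, 7, 25), (x3, Beta, Ada, 20, 17, 28), (x3, Beta, Ada, 20, 35, 32), (x3, Beta, Ada, 20, 4, 33), (x3, Beta, Ada, 20, 7, 25), (x3, Delta, Ola, 37, 17, 28), (x3, Delta, Ola, 37, 35, 32), (x3, Delta, Ola, 37, 4, 33), (x3, Delta, Ola, 37, 7, 25), (x3, Nova, Sam, 14, 17, 28), (x3, Nova, Sam, 14, 35, 32), (x3, Nova, Sam, 14, 4, 33), (x3, Nova, Sam, 14, 7, 25), (x3, Omega, Xia, 36, 17, 28), (x3, Omega, Xia, 36, 35, 32), (x3, Omega, Xia, 36, 4, 33), (x3, Omega, Xia, 36, 7, 25)}
σ[pname ≠ Argo]: keep tuples satisfying pname ≠ Argo → {(x3, Alpha, Zed, 37, 17, 28), (x3, Alpha, Zed, 37, 35, 32), (x3, Alpha, Zed, 37, 4, 33), (x3, Alpha, Zed, 37, 7, 25), (x3, Atlas, Gus, 15, 17, 28), (x3, Atlas, Gus, 15, 35, 32), (x3, Atlas, Gus, 15, 4, 33), (x3, Atlas, Gus, 15, 7, 25), (x3, Beta, Ada, 20, 17, 28), (x3, Beta, Ada, 20, 35, 32), (x3, Beta, Ada, 20, 4, 33), (x3, Beta, Ada, 20, 7, 25), (x3, Delta, Ola, 37, 17, 28), (x3, Delta, Ola, 37, 35, 32), (x3, Delta, Ola, 37, 4, 33), (x3, Delta, Ola, 37, 7, 25), (x3, Nova, Sam, 14, 17, 28), (x3, Nova, Sam, 14, 35, 32), (x3, Nova, Sam, 14, 4, 33), (x3, Nova, Sam, 14, 7, 25), (x3, Omega, Xia, 36, 17, 28), (x3, Omega, Xia, 36, 35, 32), (x3, Omega, Xia, 36, 4, 33), (x3, Omega, Xia, 36, 7, 25)}
σ[cid = 25]: keep tuples satisfying cid = 25 → {(x3, Alpha, Zed, 37, 7, 25), (x3, Atlas, Gus, 15, 7, 25), (x3, Beta, Ada, 20, 7, 25), (x3, Delta, Ola, 37, 7, 25), (x3, Nova, Sam, 14, 7, 25), (x3, Omega, Xia, 36, 7, 25)}
π_{qty, pname} gives {(7, Alpha), (7, Atlas), (7, Beta), (7, Delta), (7, Nova), (7, Omega)}.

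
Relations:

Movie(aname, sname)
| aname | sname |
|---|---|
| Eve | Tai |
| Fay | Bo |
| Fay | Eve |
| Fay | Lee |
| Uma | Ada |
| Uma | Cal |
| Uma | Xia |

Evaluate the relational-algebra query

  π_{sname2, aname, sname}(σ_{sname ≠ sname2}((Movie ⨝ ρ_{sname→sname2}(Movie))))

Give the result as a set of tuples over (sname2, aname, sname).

ρ[sname→sname2]: schema becomes (aname, sname2); tuples unchanged.
Movie ⋈ ρ_{sname→sname2}(Movie) (natural join on aname): {(Eve, Tai, Tai), (Fay, Bo, Bo), (Fay, Bo, Eve), (Fay, Bo, Lee), (Fay, Eve, Bo), (Fay, Eve, Eve), (Fay, Eve, Lee), (Fay, Lee, Bo), (Fay, Lee, Eve), (Fay, Lee, Lee), (Uma, Ada, Ada), (Uma, Ada, Cal), (Uma, Ada, Xia), (Uma, Cal, Ada), (Uma, Cal, Cal), (Uma, Cal, Xia), (Uma, Xia, Ada), (Uma, Xia, Cal), (Uma, Xia, Xia)}
Filtering on sname ≠ sname2 leaves {(Fay, Bo, Eve), (Fay, Bo, Lee), (Fay, Eve, Bo), (Fay, Eve, Lee), (Fay, Lee, Bo), (Fay, Lee, Eve), (Uma, Ada, Cal), (Uma, Ada, Xia), (Uma, Cal, Ada), (Uma, Cal, Xia), (Uma, Xia, Ada), (Uma, Xia, Cal)}.
π[sname2, aname, sname]: project onto (sname2, aname, sname) → {(Ada, Uma, Cal), (Ada, Uma, Xia), (Bo, Fay, Eve), (Bo, Fay, Lee), (Cal, Uma, Ada), (Cal, Uma, Xia), (Eve, Fay, Bo), (Eve, Fay, Lee), (Lee, Fay, Bo), (Lee, Fay, Eve), (Xia, Uma, Ada), (Xia, Uma, Cal)}

{(Ada, Uma, Cal), (Ada, Uma, Xia), (Bo, Fay, Eve), (Bo, Fay, Lee), (Cal, Uma, Ada), (Cal, Uma, Xia), (Eve, Fay, Bo), (Eve, Fay, Lee), (Lee, Fay, Bo), (Lee, Fay, Eve), (Xia, Uma, Ada), (Xia, Uma, Cal)}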